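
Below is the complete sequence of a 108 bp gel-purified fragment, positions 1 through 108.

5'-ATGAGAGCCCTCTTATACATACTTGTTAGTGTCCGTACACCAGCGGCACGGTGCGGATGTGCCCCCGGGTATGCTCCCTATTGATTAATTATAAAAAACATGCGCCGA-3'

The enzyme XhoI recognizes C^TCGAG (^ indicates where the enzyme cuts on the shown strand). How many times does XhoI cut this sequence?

0

No occurrence of CTCGAG is present in the sequence.
XhoI does not cut: 0 sites.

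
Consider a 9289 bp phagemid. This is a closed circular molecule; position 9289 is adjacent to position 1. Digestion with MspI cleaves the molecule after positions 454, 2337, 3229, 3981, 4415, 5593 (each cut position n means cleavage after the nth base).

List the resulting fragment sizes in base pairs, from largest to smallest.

4150, 1883, 1178, 892, 752, 434 bp

Circular molecule, 6 cuts → 6 fragments:
  2337 − 454 = 1883 bp
  3229 − 2337 = 892 bp
  3981 − 3229 = 752 bp
  4415 − 3981 = 434 bp
  5593 − 4415 = 1178 bp
  wrap: 9289 − 5593 + 454 = 4150 bp
Sorted largest to smallest: 4150, 1883, 1178, 892, 752, 434 bp.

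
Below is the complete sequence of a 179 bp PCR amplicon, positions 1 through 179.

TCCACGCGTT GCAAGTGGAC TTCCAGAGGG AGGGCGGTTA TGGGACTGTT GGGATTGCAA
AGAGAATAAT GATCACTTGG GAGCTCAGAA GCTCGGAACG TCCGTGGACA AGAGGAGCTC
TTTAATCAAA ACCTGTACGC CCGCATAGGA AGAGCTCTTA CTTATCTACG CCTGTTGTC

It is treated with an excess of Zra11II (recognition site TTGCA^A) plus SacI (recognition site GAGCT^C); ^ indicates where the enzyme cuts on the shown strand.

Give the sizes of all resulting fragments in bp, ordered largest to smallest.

46, 37, 34, 26, 23, 13 bp

Zra11II sites (TTGCAA) start at positions 9, 55.
Zra11II cuts after base 5 of each site (before the last base), so after positions 13, 59.
SacI sites (GAGCTC) start at positions 81, 115, 152.
SacI cuts after base 5 of each site (before the last base), so after positions 85, 119, 156.
Combined cut positions: 13, 59, 85, 119, 156.
Linear molecule, 5 cuts → 6 fragments:
  1–13 → 13 bp
  14–59 → 46 bp
  60–85 → 26 bp
  86–119 → 34 bp
  120–156 → 37 bp
  157–179 → 23 bp
Sorted largest to smallest: 46, 37, 34, 26, 23, 13 bp.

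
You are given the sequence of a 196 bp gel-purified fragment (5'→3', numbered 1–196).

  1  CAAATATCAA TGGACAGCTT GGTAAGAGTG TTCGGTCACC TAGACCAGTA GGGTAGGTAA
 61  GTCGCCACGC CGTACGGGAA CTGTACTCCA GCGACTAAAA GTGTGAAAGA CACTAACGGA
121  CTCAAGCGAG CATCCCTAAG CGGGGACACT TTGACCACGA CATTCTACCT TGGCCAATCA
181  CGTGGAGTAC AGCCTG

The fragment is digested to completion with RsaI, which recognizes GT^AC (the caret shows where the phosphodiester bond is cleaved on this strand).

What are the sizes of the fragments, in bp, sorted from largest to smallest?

104, 73, 11, 8 bp

RsaI sites (GTAC) start at positions 72, 83, 187.
RsaI cuts after base 2 of each site, so after positions 73, 84, 188.
Linear molecule, 3 cuts → 4 fragments:
  1–73 → 73 bp
  74–84 → 11 bp
  85–188 → 104 bp
  189–196 → 8 bp
Sorted largest to smallest: 104, 73, 11, 8 bp.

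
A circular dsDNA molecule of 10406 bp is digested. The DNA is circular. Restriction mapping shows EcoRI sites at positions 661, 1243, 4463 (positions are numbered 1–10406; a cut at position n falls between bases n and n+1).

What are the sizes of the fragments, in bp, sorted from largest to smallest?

Circular molecule, 3 cuts → 3 fragments:
  1243 − 661 = 582 bp
  4463 − 1243 = 3220 bp
  wrap: 10406 − 4463 + 661 = 6604 bp
Sorted largest to smallest: 6604, 3220, 582 bp.

6604, 3220, 582 bp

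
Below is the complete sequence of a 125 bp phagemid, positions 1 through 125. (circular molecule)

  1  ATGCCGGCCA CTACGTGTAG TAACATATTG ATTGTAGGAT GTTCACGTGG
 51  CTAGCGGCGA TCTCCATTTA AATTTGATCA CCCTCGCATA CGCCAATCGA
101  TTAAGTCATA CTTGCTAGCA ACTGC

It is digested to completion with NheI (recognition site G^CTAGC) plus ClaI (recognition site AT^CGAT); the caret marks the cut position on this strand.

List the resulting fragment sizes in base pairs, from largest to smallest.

61, 47, 17 bp

NheI sites (GCTAGC) start at positions 50, 114.
NheI cuts after the first base of each site, so after positions 50, 114.
The ClaI site (ATCGAT) starts at position 96.
ClaI cuts after base 2 of each site, so after position 97.
Combined cut positions: 50, 97, 114.
Circular molecule, 3 cuts → 3 fragments:
  51–97 → 47 bp
  98–114 → 17 bp
  115–125 then 1–50 → 11 + 50 = 61 bp
Sorted largest to smallest: 61, 47, 17 bp.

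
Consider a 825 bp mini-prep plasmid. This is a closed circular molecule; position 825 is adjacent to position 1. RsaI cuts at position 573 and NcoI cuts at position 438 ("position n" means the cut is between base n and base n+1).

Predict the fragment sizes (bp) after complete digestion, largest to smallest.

690, 135 bp

Combined cut positions (sorted): 438, 573.
Circular molecule, 2 cuts → 2 fragments:
  573 − 438 = 135 bp
  wrap: 825 − 573 + 438 = 690 bp
Sorted largest to smallest: 690, 135 bp.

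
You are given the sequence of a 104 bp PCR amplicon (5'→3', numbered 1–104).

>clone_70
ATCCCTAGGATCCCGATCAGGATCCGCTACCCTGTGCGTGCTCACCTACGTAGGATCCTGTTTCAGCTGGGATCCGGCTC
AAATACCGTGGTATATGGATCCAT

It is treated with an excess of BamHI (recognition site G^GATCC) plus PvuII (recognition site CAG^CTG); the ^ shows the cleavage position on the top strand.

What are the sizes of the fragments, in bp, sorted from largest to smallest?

33, 27, 13, 12, 8, 7, 4 bp

BamHI sites (GGATCC) start at positions 8, 20, 53, 70, 97.
BamHI cuts after the first base of each site, so after positions 8, 20, 53, 70, 97.
The PvuII site (CAGCTG) starts at position 64.
PvuII cuts after base 3 of each site, so after position 66.
Combined cut positions: 8, 20, 53, 66, 70, 97.
Linear molecule, 6 cuts → 7 fragments:
  1–8 → 8 bp
  9–20 → 12 bp
  21–53 → 33 bp
  54–66 → 13 bp
  67–70 → 4 bp
  71–97 → 27 bp
  98–104 → 7 bp
Sorted largest to smallest: 33, 27, 13, 12, 8, 7, 4 bp.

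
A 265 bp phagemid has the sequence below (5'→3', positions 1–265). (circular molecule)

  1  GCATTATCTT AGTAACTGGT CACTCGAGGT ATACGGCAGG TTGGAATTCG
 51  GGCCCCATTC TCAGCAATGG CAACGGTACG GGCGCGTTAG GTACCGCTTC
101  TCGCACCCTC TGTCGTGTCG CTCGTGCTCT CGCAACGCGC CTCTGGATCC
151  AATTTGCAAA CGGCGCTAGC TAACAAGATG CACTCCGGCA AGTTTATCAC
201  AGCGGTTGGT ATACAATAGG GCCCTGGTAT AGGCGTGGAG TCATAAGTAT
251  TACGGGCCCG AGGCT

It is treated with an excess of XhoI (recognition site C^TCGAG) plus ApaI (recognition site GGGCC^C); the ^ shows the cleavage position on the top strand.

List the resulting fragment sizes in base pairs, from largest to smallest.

169, 35, 31, 30 bp

The XhoI site (CTCGAG) starts at position 23.
XhoI cuts after the first base of each site, so after position 23.
ApaI sites (GGGCCC) start at positions 50, 219, 254.
ApaI cuts after base 5 of each site (before the last base), so after positions 54, 223, 258.
Combined cut positions: 23, 54, 223, 258.
Circular molecule, 4 cuts → 4 fragments:
  24–54 → 31 bp
  55–223 → 169 bp
  224–258 → 35 bp
  259–265 then 1–23 → 7 + 23 = 30 bp
Sorted largest to smallest: 169, 35, 31, 30 bp.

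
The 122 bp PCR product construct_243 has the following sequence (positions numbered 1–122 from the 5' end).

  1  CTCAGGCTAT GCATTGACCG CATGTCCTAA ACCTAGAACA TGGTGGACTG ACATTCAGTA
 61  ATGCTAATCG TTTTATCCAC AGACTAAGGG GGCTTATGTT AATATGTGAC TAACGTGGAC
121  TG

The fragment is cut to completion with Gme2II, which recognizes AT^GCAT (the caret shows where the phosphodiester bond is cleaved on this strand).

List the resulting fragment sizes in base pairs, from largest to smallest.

The Gme2II site (ATGCAT) starts at position 9.
Gme2II cuts after base 2 of each site, so after position 10.
Linear molecule, 1 cut → 2 fragments:
  1–10 → 10 bp
  11–122 → 112 bp
Sorted largest to smallest: 112, 10 bp.

112, 10 bp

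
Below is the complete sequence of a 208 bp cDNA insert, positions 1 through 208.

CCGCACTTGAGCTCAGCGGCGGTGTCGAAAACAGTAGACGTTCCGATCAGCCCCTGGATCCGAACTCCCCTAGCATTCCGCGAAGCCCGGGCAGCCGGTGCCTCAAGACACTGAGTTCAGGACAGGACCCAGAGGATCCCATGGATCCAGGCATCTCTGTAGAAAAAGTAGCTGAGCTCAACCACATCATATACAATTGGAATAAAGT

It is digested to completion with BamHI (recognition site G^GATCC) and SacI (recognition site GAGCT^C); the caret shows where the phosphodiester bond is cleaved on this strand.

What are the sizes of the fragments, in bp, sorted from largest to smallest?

BamHI sites (GGATCC) start at positions 56, 134, 143.
BamHI cuts after the first base of each site, so after positions 56, 134, 143.
SacI sites (GAGCTC) start at positions 9, 174.
SacI cuts after base 5 of each site (before the last base), so after positions 13, 178.
Combined cut positions: 13, 56, 134, 143, 178.
Linear molecule, 5 cuts → 6 fragments:
  1–13 → 13 bp
  14–56 → 43 bp
  57–134 → 78 bp
  135–143 → 9 bp
  144–178 → 35 bp
  179–208 → 30 bp
Sorted largest to smallest: 78, 43, 35, 30, 13, 9 bp.

78, 43, 35, 30, 13, 9 bp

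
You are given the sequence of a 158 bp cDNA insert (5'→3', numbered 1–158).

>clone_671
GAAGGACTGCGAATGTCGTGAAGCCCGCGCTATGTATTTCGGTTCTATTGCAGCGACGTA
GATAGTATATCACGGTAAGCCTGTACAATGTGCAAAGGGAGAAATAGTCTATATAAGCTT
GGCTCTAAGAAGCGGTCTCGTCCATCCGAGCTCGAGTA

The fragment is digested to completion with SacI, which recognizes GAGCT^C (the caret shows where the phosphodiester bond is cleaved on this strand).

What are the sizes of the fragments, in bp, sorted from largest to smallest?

152, 6 bp

The SacI site (GAGCTC) starts at position 148.
SacI cuts after base 5 of each site (before the last base), so after position 152.
Linear molecule, 1 cut → 2 fragments:
  1–152 → 152 bp
  153–158 → 6 bp
Sorted largest to smallest: 152, 6 bp.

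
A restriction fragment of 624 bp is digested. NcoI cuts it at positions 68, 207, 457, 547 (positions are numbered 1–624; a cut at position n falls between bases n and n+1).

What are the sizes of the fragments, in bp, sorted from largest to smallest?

Linear molecule, 4 cuts → 5 fragments:
  68 − 0 = 68 bp
  207 − 68 = 139 bp
  457 − 207 = 250 bp
  547 − 457 = 90 bp
  624 − 547 = 77 bp
Sorted largest to smallest: 250, 139, 90, 77, 68 bp.

250, 139, 90, 77, 68 bp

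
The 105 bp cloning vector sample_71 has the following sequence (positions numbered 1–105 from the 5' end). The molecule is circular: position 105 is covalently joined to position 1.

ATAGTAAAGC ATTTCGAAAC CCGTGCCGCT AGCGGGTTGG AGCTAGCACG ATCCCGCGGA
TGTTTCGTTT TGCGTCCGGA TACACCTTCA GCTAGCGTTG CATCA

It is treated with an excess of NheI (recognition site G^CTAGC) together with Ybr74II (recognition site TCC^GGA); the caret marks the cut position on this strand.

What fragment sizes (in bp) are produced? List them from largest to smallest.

42, 35, 14, 14 bp

NheI sites (GCTAGC) start at positions 28, 42, 91.
NheI cuts after the first base of each site, so after positions 28, 42, 91.
The Ybr74II site (TCCGGA) starts at position 75.
Ybr74II cuts after base 3 of each site, so after position 77.
Combined cut positions: 28, 42, 77, 91.
Circular molecule, 4 cuts → 4 fragments:
  29–42 → 14 bp
  43–77 → 35 bp
  78–91 → 14 bp
  92–105 then 1–28 → 14 + 28 = 42 bp
Sorted largest to smallest: 42, 35, 14, 14 bp.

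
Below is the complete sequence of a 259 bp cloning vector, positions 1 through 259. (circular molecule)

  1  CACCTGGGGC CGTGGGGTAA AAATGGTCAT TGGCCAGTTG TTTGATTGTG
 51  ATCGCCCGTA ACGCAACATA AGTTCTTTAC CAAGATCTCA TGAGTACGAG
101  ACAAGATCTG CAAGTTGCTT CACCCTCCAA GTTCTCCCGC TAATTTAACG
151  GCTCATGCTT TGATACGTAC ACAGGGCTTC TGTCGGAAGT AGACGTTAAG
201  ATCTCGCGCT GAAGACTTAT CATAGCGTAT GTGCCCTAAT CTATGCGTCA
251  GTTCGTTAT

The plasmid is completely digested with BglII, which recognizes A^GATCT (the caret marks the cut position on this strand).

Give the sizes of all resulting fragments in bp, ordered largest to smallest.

143, 95, 21 bp

BglII sites (AGATCT) start at positions 83, 104, 199.
BglII cuts after the first base of each site, so after positions 83, 104, 199.
Circular molecule, 3 cuts → 3 fragments:
  84–104 → 21 bp
  105–199 → 95 bp
  200–259 then 1–83 → 60 + 83 = 143 bp
Sorted largest to smallest: 143, 95, 21 bp.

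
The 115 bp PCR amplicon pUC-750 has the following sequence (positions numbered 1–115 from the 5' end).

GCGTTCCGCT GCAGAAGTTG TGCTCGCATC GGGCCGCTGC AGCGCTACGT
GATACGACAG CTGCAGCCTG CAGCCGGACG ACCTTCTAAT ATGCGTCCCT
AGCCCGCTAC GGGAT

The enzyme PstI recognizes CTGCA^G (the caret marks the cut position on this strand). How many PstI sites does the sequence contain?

4

CTGCAG occurs starting at positions 9, 37, 61, 68.
PstI cuts at 4 sites.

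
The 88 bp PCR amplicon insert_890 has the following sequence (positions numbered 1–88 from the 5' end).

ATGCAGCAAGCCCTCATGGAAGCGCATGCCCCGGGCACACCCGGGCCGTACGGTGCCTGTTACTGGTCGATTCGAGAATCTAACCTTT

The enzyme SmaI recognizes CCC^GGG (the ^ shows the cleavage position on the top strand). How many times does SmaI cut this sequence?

CCCGGG occurs starting at positions 30, 40.
SmaI cuts at 2 sites.

2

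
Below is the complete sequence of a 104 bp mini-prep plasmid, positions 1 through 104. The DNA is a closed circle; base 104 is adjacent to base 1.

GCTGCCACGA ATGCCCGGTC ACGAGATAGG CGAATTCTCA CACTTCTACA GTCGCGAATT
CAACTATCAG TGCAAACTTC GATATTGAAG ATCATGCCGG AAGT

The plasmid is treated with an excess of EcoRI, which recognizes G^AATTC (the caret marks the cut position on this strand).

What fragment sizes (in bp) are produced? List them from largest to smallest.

EcoRI sites (GAATTC) start at positions 32, 56.
EcoRI cuts after the first base of each site, so after positions 32, 56.
Circular molecule, 2 cuts → 2 fragments:
  33–56 → 24 bp
  57–104 then 1–32 → 48 + 32 = 80 bp
Sorted largest to smallest: 80, 24 bp.

80, 24 bp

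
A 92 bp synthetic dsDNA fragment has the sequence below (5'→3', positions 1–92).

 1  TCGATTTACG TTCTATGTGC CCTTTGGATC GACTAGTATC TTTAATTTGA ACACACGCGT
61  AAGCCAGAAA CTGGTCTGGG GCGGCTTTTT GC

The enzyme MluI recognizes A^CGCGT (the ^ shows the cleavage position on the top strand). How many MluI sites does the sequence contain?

1

ACGCGT occurs starting at position 55.
MluI cuts at 1 site.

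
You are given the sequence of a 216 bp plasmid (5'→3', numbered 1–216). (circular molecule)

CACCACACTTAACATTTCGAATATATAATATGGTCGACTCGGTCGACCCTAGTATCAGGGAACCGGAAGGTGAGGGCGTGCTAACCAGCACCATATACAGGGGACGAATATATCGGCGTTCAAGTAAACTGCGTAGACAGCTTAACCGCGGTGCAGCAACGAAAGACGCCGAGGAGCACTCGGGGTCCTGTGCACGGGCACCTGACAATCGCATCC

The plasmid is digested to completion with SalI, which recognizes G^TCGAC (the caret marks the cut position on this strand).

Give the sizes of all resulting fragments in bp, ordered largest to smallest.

207, 9 bp

SalI sites (GTCGAC) start at positions 33, 42.
SalI cuts after the first base of each site, so after positions 33, 42.
Circular molecule, 2 cuts → 2 fragments:
  34–42 → 9 bp
  43–216 then 1–33 → 174 + 33 = 207 bp
Sorted largest to smallest: 207, 9 bp.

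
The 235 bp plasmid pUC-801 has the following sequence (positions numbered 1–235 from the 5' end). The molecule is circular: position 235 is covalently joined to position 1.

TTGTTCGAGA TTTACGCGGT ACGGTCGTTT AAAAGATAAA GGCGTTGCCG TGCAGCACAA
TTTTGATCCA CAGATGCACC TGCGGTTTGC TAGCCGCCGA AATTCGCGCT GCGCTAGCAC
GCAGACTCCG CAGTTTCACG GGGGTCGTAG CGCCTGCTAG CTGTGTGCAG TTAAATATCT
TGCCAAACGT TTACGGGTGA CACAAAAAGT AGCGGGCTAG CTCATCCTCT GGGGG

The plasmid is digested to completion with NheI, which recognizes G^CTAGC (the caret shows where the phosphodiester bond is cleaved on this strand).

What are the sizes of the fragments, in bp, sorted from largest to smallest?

NheI sites (GCTAGC) start at positions 89, 113, 156, 216.
NheI cuts after the first base of each site, so after positions 89, 113, 156, 216.
Circular molecule, 4 cuts → 4 fragments:
  90–113 → 24 bp
  114–156 → 43 bp
  157–216 → 60 bp
  217–235 then 1–89 → 19 + 89 = 108 bp
Sorted largest to smallest: 108, 60, 43, 24 bp.

108, 60, 43, 24 bp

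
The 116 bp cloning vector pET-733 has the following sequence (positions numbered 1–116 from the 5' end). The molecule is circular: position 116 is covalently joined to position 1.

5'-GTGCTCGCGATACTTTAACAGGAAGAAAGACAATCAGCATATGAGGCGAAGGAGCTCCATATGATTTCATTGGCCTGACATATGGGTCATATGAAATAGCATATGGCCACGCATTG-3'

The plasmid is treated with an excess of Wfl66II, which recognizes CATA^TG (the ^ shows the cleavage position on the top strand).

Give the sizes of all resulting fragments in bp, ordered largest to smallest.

54, 21, 20, 12, 9 bp

Wfl66II sites (CATATG) start at positions 38, 58, 79, 88, 100.
Wfl66II cuts after base 4 of each site, so after positions 41, 61, 82, 91, 103.
Circular molecule, 5 cuts → 5 fragments:
  42–61 → 20 bp
  62–82 → 21 bp
  83–91 → 9 bp
  92–103 → 12 bp
  104–116 then 1–41 → 13 + 41 = 54 bp
Sorted largest to smallest: 54, 21, 20, 12, 9 bp.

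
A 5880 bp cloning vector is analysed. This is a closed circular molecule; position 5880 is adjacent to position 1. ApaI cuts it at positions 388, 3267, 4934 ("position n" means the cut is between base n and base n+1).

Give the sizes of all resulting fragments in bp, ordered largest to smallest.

Circular molecule, 3 cuts → 3 fragments:
  3267 − 388 = 2879 bp
  4934 − 3267 = 1667 bp
  wrap: 5880 − 4934 + 388 = 1334 bp
Sorted largest to smallest: 2879, 1667, 1334 bp.

2879, 1667, 1334 bp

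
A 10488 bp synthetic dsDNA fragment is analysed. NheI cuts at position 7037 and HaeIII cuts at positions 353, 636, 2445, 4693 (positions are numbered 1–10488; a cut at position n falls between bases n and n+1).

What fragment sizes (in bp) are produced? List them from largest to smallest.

3451, 2344, 2248, 1809, 353, 283 bp

Combined cut positions (sorted): 353, 636, 2445, 4693, 7037.
Linear molecule, 5 cuts → 6 fragments:
  353 − 0 = 353 bp
  636 − 353 = 283 bp
  2445 − 636 = 1809 bp
  4693 − 2445 = 2248 bp
  7037 − 4693 = 2344 bp
  10488 − 7037 = 3451 bp
Sorted largest to smallest: 3451, 2344, 2248, 1809, 353, 283 bp.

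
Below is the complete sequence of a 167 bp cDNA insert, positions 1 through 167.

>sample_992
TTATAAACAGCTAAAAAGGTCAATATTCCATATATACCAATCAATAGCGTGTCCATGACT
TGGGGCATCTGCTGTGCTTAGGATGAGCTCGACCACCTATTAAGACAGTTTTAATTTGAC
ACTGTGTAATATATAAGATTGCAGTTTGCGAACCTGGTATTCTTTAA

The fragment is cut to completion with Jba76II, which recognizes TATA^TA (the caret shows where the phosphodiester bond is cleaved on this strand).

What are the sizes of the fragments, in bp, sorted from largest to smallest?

99, 34, 34 bp

Jba76II sites (TATATA) start at positions 31, 130.
Jba76II cuts after base 4 of each site, so after positions 34, 133.
Linear molecule, 2 cuts → 3 fragments:
  1–34 → 34 bp
  35–133 → 99 bp
  134–167 → 34 bp
Sorted largest to smallest: 99, 34, 34 bp.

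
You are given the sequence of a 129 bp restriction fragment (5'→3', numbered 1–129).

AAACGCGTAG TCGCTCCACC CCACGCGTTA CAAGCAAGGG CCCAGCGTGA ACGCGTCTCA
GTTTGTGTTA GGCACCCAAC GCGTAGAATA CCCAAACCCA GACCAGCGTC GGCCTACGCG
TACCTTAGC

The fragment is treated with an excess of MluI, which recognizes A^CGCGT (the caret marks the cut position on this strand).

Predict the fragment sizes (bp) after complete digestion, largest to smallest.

MluI sites (ACGCGT) start at positions 3, 23, 51, 79, 116.
MluI cuts after the first base of each site, so after positions 3, 23, 51, 79, 116.
Linear molecule, 5 cuts → 6 fragments:
  1–3 → 3 bp
  4–23 → 20 bp
  24–51 → 28 bp
  52–79 → 28 bp
  80–116 → 37 bp
  117–129 → 13 bp
Sorted largest to smallest: 37, 28, 28, 20, 13, 3 bp.

37, 28, 28, 20, 13, 3 bp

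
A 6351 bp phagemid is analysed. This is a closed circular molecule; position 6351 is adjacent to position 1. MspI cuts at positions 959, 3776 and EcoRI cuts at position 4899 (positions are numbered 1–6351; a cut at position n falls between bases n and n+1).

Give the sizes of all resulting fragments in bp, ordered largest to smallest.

2817, 2411, 1123 bp

Combined cut positions (sorted): 959, 3776, 4899.
Circular molecule, 3 cuts → 3 fragments:
  3776 − 959 = 2817 bp
  4899 − 3776 = 1123 bp
  wrap: 6351 − 4899 + 959 = 2411 bp
Sorted largest to smallest: 2817, 2411, 1123 bp.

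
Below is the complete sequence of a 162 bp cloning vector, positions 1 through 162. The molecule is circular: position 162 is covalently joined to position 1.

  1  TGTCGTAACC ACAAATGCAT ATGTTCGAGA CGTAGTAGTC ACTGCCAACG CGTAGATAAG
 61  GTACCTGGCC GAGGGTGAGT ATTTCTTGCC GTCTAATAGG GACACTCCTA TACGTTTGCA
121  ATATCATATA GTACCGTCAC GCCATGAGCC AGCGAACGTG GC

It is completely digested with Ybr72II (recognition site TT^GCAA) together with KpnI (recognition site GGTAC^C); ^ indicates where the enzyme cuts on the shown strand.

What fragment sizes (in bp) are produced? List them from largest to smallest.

109, 53 bp

The Ybr72II site (TTGCAA) starts at position 116.
Ybr72II cuts after base 2 of each site, so after position 117.
The KpnI site (GGTACC) starts at position 60.
KpnI cuts after base 5 of each site (before the last base), so after position 64.
Combined cut positions: 64, 117.
Circular molecule, 2 cuts → 2 fragments:
  65–117 → 53 bp
  118–162 then 1–64 → 45 + 64 = 109 bp
Sorted largest to smallest: 109, 53 bp.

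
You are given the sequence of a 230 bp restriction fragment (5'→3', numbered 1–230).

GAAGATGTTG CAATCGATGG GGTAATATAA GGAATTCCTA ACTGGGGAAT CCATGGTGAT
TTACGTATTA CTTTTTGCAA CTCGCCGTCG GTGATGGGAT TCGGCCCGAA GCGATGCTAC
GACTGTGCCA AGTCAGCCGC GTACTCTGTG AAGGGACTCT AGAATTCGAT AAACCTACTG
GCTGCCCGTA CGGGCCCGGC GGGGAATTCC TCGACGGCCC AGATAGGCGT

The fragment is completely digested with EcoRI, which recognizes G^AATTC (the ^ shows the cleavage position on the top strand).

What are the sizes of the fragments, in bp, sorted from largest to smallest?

130, 42, 32, 26 bp

EcoRI sites (GAATTC) start at positions 32, 162, 204.
EcoRI cuts after the first base of each site, so after positions 32, 162, 204.
Linear molecule, 3 cuts → 4 fragments:
  1–32 → 32 bp
  33–162 → 130 bp
  163–204 → 42 bp
  205–230 → 26 bp
Sorted largest to smallest: 130, 42, 32, 26 bp.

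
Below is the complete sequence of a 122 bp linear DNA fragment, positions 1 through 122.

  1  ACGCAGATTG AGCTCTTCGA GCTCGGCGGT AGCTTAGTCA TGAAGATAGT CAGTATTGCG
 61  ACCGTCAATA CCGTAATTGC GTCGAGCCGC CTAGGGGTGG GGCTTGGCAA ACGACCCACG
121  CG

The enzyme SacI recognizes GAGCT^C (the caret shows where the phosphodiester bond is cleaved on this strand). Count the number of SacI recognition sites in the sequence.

GAGCTC occurs starting at positions 10, 19.
SacI cuts at 2 sites.

2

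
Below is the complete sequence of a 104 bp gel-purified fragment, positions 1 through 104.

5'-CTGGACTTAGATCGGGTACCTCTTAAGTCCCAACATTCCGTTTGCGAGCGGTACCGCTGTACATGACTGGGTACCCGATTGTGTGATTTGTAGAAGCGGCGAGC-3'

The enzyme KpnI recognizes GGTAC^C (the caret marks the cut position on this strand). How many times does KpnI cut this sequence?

3

GGTACC occurs starting at positions 15, 50, 70.
KpnI cuts at 3 sites.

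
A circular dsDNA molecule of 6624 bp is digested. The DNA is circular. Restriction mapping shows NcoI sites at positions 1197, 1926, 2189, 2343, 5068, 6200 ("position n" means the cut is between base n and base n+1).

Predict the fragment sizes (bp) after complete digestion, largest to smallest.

2725, 1621, 1132, 729, 263, 154 bp

Circular molecule, 6 cuts → 6 fragments:
  1926 − 1197 = 729 bp
  2189 − 1926 = 263 bp
  2343 − 2189 = 154 bp
  5068 − 2343 = 2725 bp
  6200 − 5068 = 1132 bp
  wrap: 6624 − 6200 + 1197 = 1621 bp
Sorted largest to smallest: 2725, 1621, 1132, 729, 263, 154 bp.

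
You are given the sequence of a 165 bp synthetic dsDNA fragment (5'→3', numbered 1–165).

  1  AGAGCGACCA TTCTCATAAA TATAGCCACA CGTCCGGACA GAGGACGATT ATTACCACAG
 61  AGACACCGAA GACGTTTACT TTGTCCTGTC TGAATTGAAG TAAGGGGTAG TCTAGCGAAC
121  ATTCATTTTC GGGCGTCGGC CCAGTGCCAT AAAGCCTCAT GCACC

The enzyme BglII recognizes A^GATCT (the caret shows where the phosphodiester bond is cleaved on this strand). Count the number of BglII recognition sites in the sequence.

0

No occurrence of AGATCT is present in the sequence.
BglII does not cut: 0 sites.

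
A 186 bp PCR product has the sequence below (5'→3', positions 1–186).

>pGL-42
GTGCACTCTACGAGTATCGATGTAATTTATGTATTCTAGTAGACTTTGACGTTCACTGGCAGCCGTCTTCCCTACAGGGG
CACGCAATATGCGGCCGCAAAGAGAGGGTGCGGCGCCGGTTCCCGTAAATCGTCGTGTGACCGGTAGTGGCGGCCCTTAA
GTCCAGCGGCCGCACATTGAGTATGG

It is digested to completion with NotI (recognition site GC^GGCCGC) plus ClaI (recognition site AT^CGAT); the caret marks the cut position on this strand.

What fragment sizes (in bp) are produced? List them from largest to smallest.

NotI sites (GCGGCCGC) start at positions 91, 166.
NotI cuts after base 2 of each site, so after positions 92, 167.
The ClaI site (ATCGAT) starts at position 16.
ClaI cuts after base 2 of each site, so after position 17.
Combined cut positions: 17, 92, 167.
Linear molecule, 3 cuts → 4 fragments:
  1–17 → 17 bp
  18–92 → 75 bp
  93–167 → 75 bp
  168–186 → 19 bp
Sorted largest to smallest: 75, 75, 19, 17 bp.

75, 75, 19, 17 bp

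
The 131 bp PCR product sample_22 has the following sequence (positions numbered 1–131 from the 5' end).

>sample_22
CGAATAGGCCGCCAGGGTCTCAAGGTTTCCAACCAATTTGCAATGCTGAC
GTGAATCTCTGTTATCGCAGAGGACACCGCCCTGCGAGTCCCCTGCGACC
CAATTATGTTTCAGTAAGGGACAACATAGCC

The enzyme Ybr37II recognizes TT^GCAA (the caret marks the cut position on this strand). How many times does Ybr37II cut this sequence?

1

TTGCAA occurs starting at position 38.
Ybr37II cuts at 1 site.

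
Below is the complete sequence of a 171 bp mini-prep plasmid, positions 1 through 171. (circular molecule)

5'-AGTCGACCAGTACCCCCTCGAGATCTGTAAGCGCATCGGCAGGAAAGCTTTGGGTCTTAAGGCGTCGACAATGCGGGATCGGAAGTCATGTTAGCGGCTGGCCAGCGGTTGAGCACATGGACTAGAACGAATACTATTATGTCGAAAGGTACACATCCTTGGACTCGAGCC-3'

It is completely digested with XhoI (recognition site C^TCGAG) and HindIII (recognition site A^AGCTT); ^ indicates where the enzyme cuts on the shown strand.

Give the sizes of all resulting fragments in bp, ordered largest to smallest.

XhoI sites (CTCGAG) start at positions 17, 164.
XhoI cuts after the first base of each site, so after positions 17, 164.
The HindIII site (AAGCTT) starts at position 45.
HindIII cuts after the first base of each site, so after position 45.
Combined cut positions: 17, 45, 164.
Circular molecule, 3 cuts → 3 fragments:
  18–45 → 28 bp
  46–164 → 119 bp
  165–171 then 1–17 → 7 + 17 = 24 bp
Sorted largest to smallest: 119, 28, 24 bp.

119, 28, 24 bp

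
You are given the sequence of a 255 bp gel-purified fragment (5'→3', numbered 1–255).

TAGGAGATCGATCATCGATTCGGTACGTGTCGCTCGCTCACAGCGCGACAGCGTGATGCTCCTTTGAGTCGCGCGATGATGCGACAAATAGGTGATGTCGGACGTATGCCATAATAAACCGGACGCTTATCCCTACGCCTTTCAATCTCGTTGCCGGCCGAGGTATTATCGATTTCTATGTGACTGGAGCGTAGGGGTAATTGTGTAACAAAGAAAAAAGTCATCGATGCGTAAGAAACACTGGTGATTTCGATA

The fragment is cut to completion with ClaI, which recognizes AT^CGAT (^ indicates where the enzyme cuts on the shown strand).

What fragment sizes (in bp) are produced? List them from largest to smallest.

154, 55, 31, 8, 7 bp

ClaI sites (ATCGAT) start at positions 7, 14, 168, 223.
ClaI cuts after base 2 of each site, so after positions 8, 15, 169, 224.
Linear molecule, 4 cuts → 5 fragments:
  1–8 → 8 bp
  9–15 → 7 bp
  16–169 → 154 bp
  170–224 → 55 bp
  225–255 → 31 bp
Sorted largest to smallest: 154, 55, 31, 8, 7 bp.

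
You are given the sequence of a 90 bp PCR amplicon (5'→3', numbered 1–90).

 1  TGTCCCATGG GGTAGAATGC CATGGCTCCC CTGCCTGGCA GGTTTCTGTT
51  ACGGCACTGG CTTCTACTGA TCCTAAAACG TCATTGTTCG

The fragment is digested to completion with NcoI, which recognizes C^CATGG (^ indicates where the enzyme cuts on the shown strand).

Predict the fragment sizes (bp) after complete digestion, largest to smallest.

70, 15, 5 bp

NcoI sites (CCATGG) start at positions 5, 20.
NcoI cuts after the first base of each site, so after positions 5, 20.
Linear molecule, 2 cuts → 3 fragments:
  1–5 → 5 bp
  6–20 → 15 bp
  21–90 → 70 bp
Sorted largest to smallest: 70, 15, 5 bp.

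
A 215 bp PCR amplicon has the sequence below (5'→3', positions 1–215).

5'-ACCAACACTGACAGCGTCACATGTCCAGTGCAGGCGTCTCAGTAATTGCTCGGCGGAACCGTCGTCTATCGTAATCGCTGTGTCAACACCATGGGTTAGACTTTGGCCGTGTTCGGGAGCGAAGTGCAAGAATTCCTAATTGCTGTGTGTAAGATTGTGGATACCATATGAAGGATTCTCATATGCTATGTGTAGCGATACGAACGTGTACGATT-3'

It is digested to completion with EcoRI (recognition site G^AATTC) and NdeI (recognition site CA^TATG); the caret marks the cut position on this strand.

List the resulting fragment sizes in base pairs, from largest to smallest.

The EcoRI site (GAATTC) starts at position 130.
EcoRI cuts after the first base of each site, so after position 130.
NdeI sites (CATATG) start at positions 165, 180.
NdeI cuts after base 2 of each site, so after positions 166, 181.
Combined cut positions: 130, 166, 181.
Linear molecule, 3 cuts → 4 fragments:
  1–130 → 130 bp
  131–166 → 36 bp
  167–181 → 15 bp
  182–215 → 34 bp
Sorted largest to smallest: 130, 36, 34, 15 bp.

130, 36, 34, 15 bp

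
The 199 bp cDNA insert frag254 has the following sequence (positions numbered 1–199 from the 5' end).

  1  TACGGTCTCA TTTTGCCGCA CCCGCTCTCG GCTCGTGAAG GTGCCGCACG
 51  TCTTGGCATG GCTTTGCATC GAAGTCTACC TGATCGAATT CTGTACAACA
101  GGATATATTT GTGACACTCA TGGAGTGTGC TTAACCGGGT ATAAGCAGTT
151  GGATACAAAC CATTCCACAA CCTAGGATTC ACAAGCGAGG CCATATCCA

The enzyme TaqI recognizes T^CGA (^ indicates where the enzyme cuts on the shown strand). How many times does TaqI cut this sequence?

TCGA occurs starting at positions 69, 84.
TaqI cuts at 2 sites.

2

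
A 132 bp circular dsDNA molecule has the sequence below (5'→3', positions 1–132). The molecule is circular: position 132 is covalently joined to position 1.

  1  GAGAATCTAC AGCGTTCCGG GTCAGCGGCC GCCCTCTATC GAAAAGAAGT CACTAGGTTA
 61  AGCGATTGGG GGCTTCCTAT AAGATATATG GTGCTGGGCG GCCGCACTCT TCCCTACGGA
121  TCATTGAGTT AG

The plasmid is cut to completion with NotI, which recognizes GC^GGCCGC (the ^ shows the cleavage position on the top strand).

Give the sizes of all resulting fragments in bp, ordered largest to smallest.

73, 59 bp

NotI sites (GCGGCCGC) start at positions 25, 98.
NotI cuts after base 2 of each site, so after positions 26, 99.
Circular molecule, 2 cuts → 2 fragments:
  27–99 → 73 bp
  100–132 then 1–26 → 33 + 26 = 59 bp
Sorted largest to smallest: 73, 59 bp.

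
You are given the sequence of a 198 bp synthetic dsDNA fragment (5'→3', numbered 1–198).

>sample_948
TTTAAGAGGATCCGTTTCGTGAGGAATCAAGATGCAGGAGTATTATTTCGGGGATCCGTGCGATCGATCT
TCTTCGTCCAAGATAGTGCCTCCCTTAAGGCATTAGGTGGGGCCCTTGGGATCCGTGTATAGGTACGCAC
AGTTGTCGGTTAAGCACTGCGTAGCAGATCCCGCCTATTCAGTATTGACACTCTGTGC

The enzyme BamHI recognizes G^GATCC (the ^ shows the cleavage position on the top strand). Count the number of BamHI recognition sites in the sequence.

GGATCC occurs starting at positions 8, 52, 119.
BamHI cuts at 3 sites.

3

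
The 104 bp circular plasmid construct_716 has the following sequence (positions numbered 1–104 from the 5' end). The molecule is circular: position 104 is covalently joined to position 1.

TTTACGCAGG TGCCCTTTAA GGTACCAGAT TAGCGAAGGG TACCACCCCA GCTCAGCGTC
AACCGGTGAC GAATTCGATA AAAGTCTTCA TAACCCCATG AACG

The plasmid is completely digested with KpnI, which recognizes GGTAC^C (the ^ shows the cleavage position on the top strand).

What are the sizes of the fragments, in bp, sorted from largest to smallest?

86, 18 bp

KpnI sites (GGTACC) start at positions 21, 39.
KpnI cuts after base 5 of each site (before the last base), so after positions 25, 43.
Circular molecule, 2 cuts → 2 fragments:
  26–43 → 18 bp
  44–104 then 1–25 → 61 + 25 = 86 bp
Sorted largest to smallest: 86, 18 bp.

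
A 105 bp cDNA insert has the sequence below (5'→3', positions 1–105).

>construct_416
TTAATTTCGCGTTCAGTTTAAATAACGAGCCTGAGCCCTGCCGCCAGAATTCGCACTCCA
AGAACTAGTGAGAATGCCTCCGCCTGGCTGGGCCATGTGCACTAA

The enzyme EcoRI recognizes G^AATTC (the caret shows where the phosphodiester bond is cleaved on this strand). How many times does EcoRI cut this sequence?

1

GAATTC occurs starting at position 47.
EcoRI cuts at 1 site.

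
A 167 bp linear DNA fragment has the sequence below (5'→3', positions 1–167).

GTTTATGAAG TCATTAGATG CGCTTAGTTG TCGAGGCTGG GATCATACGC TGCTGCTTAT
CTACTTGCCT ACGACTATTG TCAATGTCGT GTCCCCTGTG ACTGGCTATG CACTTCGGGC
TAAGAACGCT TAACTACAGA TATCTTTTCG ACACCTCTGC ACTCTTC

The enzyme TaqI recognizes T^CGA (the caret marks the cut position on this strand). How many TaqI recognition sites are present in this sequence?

2

TCGA occurs starting at positions 31, 148.
TaqI cuts at 2 sites.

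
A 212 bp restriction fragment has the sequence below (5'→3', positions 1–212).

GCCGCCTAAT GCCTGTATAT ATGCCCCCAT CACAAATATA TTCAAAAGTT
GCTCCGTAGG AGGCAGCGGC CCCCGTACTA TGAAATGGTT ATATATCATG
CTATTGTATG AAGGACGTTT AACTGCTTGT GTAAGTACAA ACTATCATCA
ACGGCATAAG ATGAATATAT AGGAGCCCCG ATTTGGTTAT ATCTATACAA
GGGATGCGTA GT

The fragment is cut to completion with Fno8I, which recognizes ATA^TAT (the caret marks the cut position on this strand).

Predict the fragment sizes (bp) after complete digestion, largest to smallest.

74, 55, 45, 19, 19 bp

Fno8I sites (ATATAT) start at positions 17, 36, 91, 165.
Fno8I cuts after base 3 of each site, so after positions 19, 38, 93, 167.
Linear molecule, 4 cuts → 5 fragments:
  1–19 → 19 bp
  20–38 → 19 bp
  39–93 → 55 bp
  94–167 → 74 bp
  168–212 → 45 bp
Sorted largest to smallest: 74, 55, 45, 19, 19 bp.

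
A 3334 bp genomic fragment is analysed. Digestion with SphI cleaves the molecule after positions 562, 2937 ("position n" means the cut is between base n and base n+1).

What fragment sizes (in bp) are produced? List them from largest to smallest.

2375, 562, 397 bp

Linear molecule, 2 cuts → 3 fragments:
  562 − 0 = 562 bp
  2937 − 562 = 2375 bp
  3334 − 2937 = 397 bp
Sorted largest to smallest: 2375, 562, 397 bp.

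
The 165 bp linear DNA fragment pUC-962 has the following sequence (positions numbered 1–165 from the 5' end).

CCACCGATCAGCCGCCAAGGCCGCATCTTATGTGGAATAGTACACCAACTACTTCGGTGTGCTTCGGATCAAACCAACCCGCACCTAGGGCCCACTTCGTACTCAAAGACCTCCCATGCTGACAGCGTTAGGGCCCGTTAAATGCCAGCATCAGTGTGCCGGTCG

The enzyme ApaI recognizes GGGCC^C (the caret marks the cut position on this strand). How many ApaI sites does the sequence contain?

GGGCCC occurs starting at positions 88, 131.
ApaI cuts at 2 sites.

2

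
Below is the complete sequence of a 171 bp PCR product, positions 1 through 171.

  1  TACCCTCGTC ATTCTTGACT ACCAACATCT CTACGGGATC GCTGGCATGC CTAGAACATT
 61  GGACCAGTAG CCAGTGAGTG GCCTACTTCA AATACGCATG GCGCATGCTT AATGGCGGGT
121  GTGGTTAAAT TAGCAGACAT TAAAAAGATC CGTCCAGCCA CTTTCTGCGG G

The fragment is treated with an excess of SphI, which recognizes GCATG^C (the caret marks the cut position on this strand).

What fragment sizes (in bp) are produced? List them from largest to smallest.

SphI sites (GCATGC) start at positions 45, 103.
SphI cuts after base 5 of each site (before the last base), so after positions 49, 107.
Linear molecule, 2 cuts → 3 fragments:
  1–49 → 49 bp
  50–107 → 58 bp
  108–171 → 64 bp
Sorted largest to smallest: 64, 58, 49 bp.

64, 58, 49 bp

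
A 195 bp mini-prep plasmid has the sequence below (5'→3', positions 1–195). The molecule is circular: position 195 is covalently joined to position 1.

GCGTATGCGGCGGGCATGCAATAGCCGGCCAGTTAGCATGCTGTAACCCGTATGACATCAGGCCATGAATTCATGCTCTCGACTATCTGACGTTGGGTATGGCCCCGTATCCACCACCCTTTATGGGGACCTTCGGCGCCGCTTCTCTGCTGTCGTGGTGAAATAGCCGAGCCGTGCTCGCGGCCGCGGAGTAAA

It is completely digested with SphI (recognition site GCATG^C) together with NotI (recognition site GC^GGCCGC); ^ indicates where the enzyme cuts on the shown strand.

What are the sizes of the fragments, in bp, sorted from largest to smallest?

141, 32, 22 bp

SphI sites (GCATGC) start at positions 14, 36.
SphI cuts after base 5 of each site (before the last base), so after positions 18, 40.
The NotI site (GCGGCCGC) starts at position 180.
NotI cuts after base 2 of each site, so after position 181.
Combined cut positions: 18, 40, 181.
Circular molecule, 3 cuts → 3 fragments:
  19–40 → 22 bp
  41–181 → 141 bp
  182–195 then 1–18 → 14 + 18 = 32 bp
Sorted largest to smallest: 141, 32, 22 bp.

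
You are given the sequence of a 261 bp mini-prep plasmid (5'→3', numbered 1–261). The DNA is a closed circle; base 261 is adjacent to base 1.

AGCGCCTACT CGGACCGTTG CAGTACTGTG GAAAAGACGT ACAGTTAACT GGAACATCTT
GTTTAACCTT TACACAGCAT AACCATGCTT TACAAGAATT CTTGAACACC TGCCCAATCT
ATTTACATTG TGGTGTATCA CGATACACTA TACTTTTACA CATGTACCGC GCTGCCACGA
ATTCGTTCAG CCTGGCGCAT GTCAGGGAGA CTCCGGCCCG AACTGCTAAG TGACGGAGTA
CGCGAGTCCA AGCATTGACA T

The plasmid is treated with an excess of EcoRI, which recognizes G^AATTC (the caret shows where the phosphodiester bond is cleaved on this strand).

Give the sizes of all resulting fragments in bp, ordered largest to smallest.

EcoRI sites (GAATTC) start at positions 96, 179.
EcoRI cuts after the first base of each site, so after positions 96, 179.
Circular molecule, 2 cuts → 2 fragments:
  97–179 → 83 bp
  180–261 then 1–96 → 82 + 96 = 178 bp
Sorted largest to smallest: 178, 83 bp.

178, 83 bp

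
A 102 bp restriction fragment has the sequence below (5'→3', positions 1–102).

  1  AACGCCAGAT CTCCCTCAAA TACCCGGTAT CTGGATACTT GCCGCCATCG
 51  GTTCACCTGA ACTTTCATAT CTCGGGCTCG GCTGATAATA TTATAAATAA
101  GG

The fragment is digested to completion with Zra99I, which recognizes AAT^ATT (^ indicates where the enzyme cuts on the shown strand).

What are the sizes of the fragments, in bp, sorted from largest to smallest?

The Zra99I site (AATATT) starts at position 87.
Zra99I cuts after base 3 of each site, so after position 89.
Linear molecule, 1 cut → 2 fragments:
  1–89 → 89 bp
  90–102 → 13 bp
Sorted largest to smallest: 89, 13 bp.

89, 13 bp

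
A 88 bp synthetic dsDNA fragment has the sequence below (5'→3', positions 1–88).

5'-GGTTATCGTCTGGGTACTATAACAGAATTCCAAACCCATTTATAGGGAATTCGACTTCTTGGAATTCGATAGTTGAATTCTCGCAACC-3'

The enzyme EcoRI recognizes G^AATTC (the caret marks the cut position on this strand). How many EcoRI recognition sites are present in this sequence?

GAATTC occurs starting at positions 25, 47, 62, 75.
EcoRI cuts at 4 sites.

4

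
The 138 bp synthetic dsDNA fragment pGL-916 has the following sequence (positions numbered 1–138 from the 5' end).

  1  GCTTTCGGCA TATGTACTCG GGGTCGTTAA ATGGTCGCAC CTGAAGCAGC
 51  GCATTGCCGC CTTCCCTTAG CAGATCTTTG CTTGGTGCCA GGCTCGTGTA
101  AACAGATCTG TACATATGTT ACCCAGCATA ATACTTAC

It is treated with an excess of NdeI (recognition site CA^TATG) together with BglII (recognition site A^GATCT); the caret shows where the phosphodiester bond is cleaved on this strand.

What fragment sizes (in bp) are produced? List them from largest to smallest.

NdeI sites (CATATG) start at positions 9, 113.
NdeI cuts after base 2 of each site, so after positions 10, 114.
BglII sites (AGATCT) start at positions 72, 104.
BglII cuts after the first base of each site, so after positions 72, 104.
Combined cut positions: 10, 72, 104, 114.
Linear molecule, 4 cuts → 5 fragments:
  1–10 → 10 bp
  11–72 → 62 bp
  73–104 → 32 bp
  105–114 → 10 bp
  115–138 → 24 bp
Sorted largest to smallest: 62, 32, 24, 10, 10 bp.

62, 32, 24, 10, 10 bp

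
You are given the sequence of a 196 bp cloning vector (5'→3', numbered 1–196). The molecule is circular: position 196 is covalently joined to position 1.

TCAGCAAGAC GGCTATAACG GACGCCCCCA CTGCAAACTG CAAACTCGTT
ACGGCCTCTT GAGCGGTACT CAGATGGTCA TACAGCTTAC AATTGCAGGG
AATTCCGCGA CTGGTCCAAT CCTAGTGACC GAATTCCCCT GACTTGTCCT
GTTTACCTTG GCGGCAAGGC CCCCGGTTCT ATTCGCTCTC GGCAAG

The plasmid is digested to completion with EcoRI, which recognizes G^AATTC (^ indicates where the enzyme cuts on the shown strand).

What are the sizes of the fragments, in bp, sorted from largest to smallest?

EcoRI sites (GAATTC) start at positions 100, 131.
EcoRI cuts after the first base of each site, so after positions 100, 131.
Circular molecule, 2 cuts → 2 fragments:
  101–131 → 31 bp
  132–196 then 1–100 → 65 + 100 = 165 bp
Sorted largest to smallest: 165, 31 bp.

165, 31 bp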